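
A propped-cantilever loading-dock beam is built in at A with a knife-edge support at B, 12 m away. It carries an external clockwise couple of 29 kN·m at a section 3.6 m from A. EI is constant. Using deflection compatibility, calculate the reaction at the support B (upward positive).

R_B = 1.849 kN

Release the roller at B. Primary structure: cantilever fixed at A.
Deflection at B on the released cantilever, summing each load's contribution:
  clockwise couple 29 at a = 3.6: M₀a(2L − a)/(2EI) = 1065/EI
Tip deflection under a unit load at B: L³/(3EI) = 576/EI.
Compatibility at B: δ_0 − R_B·δ_{BB} = 0, so R_B = 1065/576 = 1.849 kN.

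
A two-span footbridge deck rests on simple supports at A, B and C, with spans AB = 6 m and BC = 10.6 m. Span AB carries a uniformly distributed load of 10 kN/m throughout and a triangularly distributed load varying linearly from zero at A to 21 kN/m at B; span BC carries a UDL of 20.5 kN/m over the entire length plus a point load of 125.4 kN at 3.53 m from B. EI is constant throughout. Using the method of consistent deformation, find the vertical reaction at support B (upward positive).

Insert a hinge at B; M_B is the redundant, and each span becomes simply supported.
Discontinuity in slope at B on the released structure — sum the simple-span end rotations:
  span AB: UDL 10: wL³/(24EI) = 90/EI
  span AB: triangular load, peak 21: w₀L³/(45EI) = 100.8/EI
  span BC: UDL 20.5: wL³/(24EI) = 1017/EI
  span BC: point load 125.4 at a = 3.53: Pab(L + b)/(6LEI) = 869.5/EI
  relative rotation θ_0 = (190.8 + 1887)/EI = 2078/EI
A unit hogging moment at B produces rotation L₁/(3EI) + L₂/(3EI) = 5.533/EI.
Compatibility: M_B·(L₁+L₂)/(3EI) = θ_0, giving M_B = 375.5 kN·m (hogging).
Span AB, ΣM about A with M_B applied at B: R_B^{AB}·6 = 432 + 375.5, so R_B^{AB} = 134.6 kN and R_A = 123 − 134.6 = -11.58 kN.
Span BC, ΣM about C: R_B^{BC}·10.6 = 2038 + 375.5, so R_B^{BC} = 227.7 kN and R_C = 342.7 − 227.7 = 115 kN.
R_B = 134.6 + 227.7 = 362.3 kN.

R_B = 362.3 kN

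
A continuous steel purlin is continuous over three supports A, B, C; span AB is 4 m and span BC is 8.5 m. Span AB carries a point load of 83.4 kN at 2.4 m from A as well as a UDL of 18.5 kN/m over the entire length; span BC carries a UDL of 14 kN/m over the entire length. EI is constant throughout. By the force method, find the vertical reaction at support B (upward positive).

Release continuity at B by inserting a hinge; the redundant is the internal moment M_B. The primary structure is two simply-supported spans AB and BC.
Rotations at B on the released spans (each span's end-slope, ×1/EI):
  span AB: point load 83.4 at a = 2.4: Pab(L + a)/(6LEI) = 85.4/EI
  span AB: UDL 18.5: wL³/(24EI) = 49.33/EI
  span BC: UDL 14: wL³/(24EI) = 358.2/EI
  relative rotation θ_0 = (134.7 + 358.2)/EI = 493/EI
A unit hogging moment at B produces rotation L₁/(3EI) + L₂/(3EI) = 4.167/EI.
Compatibility: M_B·(L₁+L₂)/(3EI) = θ_0, giving M_B = 118.3 kN·m (hogging).
Span AB, ΣM about A with M_B applied at B: R_B^{AB}·4 = 348.2 + 118.3, so R_B^{AB} = 116.6 kN and R_A = 157.4 − 116.6 = 40.78 kN.
Span BC, ΣM about C: R_B^{BC}·8.5 = 505.8 + 118.3, so R_B^{BC} = 73.42 kN and R_C = 119 − 73.42 = 45.58 kN.
R_B = 116.6 + 73.42 = 190 kN.

R_B = 190 kN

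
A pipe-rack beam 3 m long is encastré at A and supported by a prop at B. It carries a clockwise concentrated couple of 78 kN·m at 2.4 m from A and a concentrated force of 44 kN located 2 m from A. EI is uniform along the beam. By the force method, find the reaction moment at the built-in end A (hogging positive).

M_A = -14.76 kN·m

Remove the prop at B; the released (primary) structure is a cantilever built in at A.
Primary-structure tip deflection at B by superposition:
  clockwise couple 78 at a = 2.4: M₀a(2L − a)/(2EI) = 337/EI
  point load 44 at a = 2: Pa²(3L − a)/(6EI) = 205.3/EI
  δ_0 = 542.3/EI
Flexibility coefficient — unit upward force at B: δ_{BB} = L³/(3EI) = 9/EI.
Compatibility at B: δ_0 − R_B·δ_{BB} = 0, so R_B = 542.3/9 = 60.25 kN.
Moment equilibrium about A: M_A = Σ(load moments about A) − R_B·L = 166 − 60.25×3 = -14.76 kN·m.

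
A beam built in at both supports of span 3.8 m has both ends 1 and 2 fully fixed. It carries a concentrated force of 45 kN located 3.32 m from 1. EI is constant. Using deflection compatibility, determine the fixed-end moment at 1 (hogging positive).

Take the two fixed-end moments M_1, M_2 as redundants; the released structure is the simple span 12.
End rotations of the released simple span under the applied load (×1/EI):
  at 1: point load 45 at a = 3.32: Pab(L + b)/(6LEI) = 13.46/EI
  at 2: point load 45 at a = 3.32: Pab(L + a)/(6LEI) = 22.39/EI
  θ_10 = 13.46/EI,  θ_20 = 22.39/EI
Flexibility coefficients: a unit moment at one end gives L/(3EI) there and L/(6EI) at the far end, so f₁₁ = f₂₂ = 1.267/EI and f₁₂ = f₂₁ = 0.6333/EI.
Compatibility — zero rotation at each built-in end:
  1.267 M_1 + 0.6333 M_2 = 13.46
  0.6333 M_1 + 1.267 M_2 = 22.39
Solving the pair gives M_1 = 2.384 kN·m and M_2 = 16.49 kN·m (hogging).

M_1 = 2.384 kN·m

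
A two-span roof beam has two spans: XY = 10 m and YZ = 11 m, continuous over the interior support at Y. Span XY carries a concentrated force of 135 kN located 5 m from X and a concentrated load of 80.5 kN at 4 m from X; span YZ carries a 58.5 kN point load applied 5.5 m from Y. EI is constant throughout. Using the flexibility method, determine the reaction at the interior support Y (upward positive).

R_Y = 176.3 kN

Insert a hinge at Y; M_Y is the redundant, and each span becomes simply supported.
End slopes at the hinge Y, treating each span as simply supported:
  span XY: point load 135 at a = 5: Pab(L + a)/(6LEI) = 843.8/EI
  span XY: point load 80.5 at a = 4: Pab(L + a)/(6LEI) = 450.8/EI
  span YZ: point load 58.5 at a = 5.5: Pab(L + b)/(6LEI) = 442.4/EI
  relative rotation θ_0 = (1295 + 442.4)/EI = 1737/EI
A unit hogging moment at Y produces rotation L₁/(3EI) + L₂/(3EI) = 7/EI.
Compatibility: M_Y·(L₁+L₂)/(3EI) = θ_0, giving M_Y = 248.1 kN·m (hogging).
Span XY, ΣM about X with M_Y applied at Y: R_Y^{XY}·10 = 997 + 248.1, so R_Y^{XY} = 124.5 kN and R_X = 215.5 − 124.5 = 90.99 kN.
Span YZ, ΣM about Z: R_Y^{YZ}·11 = 321.8 + 248.1, so R_Y^{YZ} = 51.81 kN and R_Z = 58.5 − 51.81 = 6.692 kN.
R_Y = 124.5 + 51.81 = 176.3 kN.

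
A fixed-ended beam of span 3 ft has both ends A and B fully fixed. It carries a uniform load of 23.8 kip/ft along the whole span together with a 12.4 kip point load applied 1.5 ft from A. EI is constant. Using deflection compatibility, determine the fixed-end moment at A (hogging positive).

Release both end moments; the primary structure is a simply-supported span AB with redundants M_A and M_B.
End rotations of the released simple span under the applied load (×1/EI):
  at A: UDL 23.8: wL³/(24EI) = 26.77/EI
  at B: UDL 23.8: wL³/(24EI) = 26.77/EI
  at A: point load 12.4 at a = 1.5: Pab(L + b)/(6LEI) = 6.975/EI
  at B: point load 12.4 at a = 1.5: Pab(L + a)/(6LEI) = 6.975/EI
  θ_A0 = 33.75/EI,  θ_B0 = 33.75/EI
Flexibility coefficients: a unit moment at one end gives L/(3EI) there and L/(6EI) at the far end, so f₁₁ = f₂₂ = 1/EI and f₁₂ = f₂₁ = 0.5/EI.
Compatibility — zero rotation at each built-in end:
  1 M_A + 0.5 M_B = 33.75
  0.5 M_A + 1 M_B = 33.75
Solving the pair gives M_A = 22.5 kip·ft and M_B = 22.5 kip·ft (hogging).

M_A = 22.5 kip·ft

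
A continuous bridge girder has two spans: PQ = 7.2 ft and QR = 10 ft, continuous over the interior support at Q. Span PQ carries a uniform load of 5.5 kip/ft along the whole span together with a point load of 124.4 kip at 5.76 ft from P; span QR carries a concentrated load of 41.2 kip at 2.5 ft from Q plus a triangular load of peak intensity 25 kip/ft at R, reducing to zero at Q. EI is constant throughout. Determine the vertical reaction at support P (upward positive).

R_P = 17.88 kip

Release continuity at Q by inserting a hinge; the redundant is the internal moment M_Q. The primary structure is two simply-supported spans PQ and QR.
End slopes at the hinge Q, treating each span as simply supported:
  span PQ: UDL 5.5: wL³/(24EI) = 85.54/EI
  span PQ: point load 124.4 at a = 5.76: Pab(L + a)/(6LEI) = 309.5/EI
  span QR: point load 41.2 at a = 2.5: Pab(L + b)/(6LEI) = 225.3/EI
  span QR: triangular load, peak 25: 7w₀L³/(360EI) = 486.1/EI
  relative rotation θ_0 = (395.1 + 711.4)/EI = 1107/EI
A unit hogging moment at Q produces rotation L₁/(3EI) + L₂/(3EI) = 5.733/EI.
Compatibility: M_Q·(L₁+L₂)/(3EI) = θ_0, giving M_Q = 193 kip·ft (hogging).
Span PQ, ΣM about P with M_Q applied at Q: R_Q^{PQ}·7.2 = 859.1 + 193, so R_Q^{PQ} = 146.1 kip and R_P = 164 − 146.1 = 17.88 kip.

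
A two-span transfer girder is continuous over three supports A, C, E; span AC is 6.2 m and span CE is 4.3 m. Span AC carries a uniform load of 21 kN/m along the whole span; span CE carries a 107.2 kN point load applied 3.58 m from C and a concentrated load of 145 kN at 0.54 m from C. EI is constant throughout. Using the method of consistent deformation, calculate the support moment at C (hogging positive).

M_C = 101.2 kN·m

Insert a hinge at C; M_C is the redundant, and each span becomes simply supported.
Discontinuity in slope at C on the released structure — sum the simple-span end rotations:
  span AC: UDL 21: wL³/(24EI) = 208.5/EI
  span CE: point load 107.2 at a = 3.58: Pab(L + b)/(6LEI) = 53.76/EI
  span CE: point load 145 at a = 0.54: Pab(L + b)/(6LEI) = 91.97/EI
  relative rotation θ_0 = (208.5 + 145.7)/EI = 354.3/EI
A unit hogging moment at C produces rotation L₁/(3EI) + L₂/(3EI) = 3.5/EI.
Compatibility: M_C·(L₁+L₂)/(3EI) = θ_0, giving M_C = 101.2 kN·m (hogging).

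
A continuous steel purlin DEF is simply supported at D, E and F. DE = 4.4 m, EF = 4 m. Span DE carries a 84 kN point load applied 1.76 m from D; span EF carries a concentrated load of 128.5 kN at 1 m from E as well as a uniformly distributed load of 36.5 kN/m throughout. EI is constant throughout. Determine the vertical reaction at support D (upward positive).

R_D = 25.98 kN

Release continuity at E by inserting a hinge; the redundant is the internal moment M_E. The primary structure is two simply-supported spans DE and EF.
End slopes at the hinge E, treating each span as simply supported:
  span DE: point load 84 at a = 1.76: Pab(L + a)/(6LEI) = 91.07/EI
  span EF: point load 128.5 at a = 1: Pab(L + b)/(6LEI) = 112.4/EI
  span EF: UDL 36.5: wL³/(24EI) = 97.33/EI
  relative rotation θ_0 = (91.07 + 209.8)/EI = 300.8/EI
A unit hogging moment at E produces rotation L₁/(3EI) + L₂/(3EI) = 2.8/EI.
Slope continuity at E: θ_0 = M_E·2.8/EI, so M_E = 300.8/2.8 = 107.4 kN·m (hogging).
Span DE, ΣM about D with M_E applied at E: R_E^{DE}·4.4 = 147.8 + 107.4, so R_E^{DE} = 58.02 kN and R_D = 84 − 58.02 = 25.98 kN.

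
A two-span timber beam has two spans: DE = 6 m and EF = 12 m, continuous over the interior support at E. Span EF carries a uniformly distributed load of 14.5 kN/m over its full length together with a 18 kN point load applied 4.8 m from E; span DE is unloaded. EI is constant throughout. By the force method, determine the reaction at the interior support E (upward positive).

Insert a hinge at E; M_E is the redundant, and each span becomes simply supported.
Rotations at E on the released spans (each span's end-slope, ×1/EI):
  span EF: UDL 14.5: wL³/(24EI) = 1044/EI
  span EF: point load 18 at a = 4.8: Pab(L + b)/(6LEI) = 165.9/EI
  relative rotation θ_0 = (0 + 1210)/EI = 1210/EI
A unit hogging moment at E produces rotation L₁/(3EI) + L₂/(3EI) = 6/EI.
Slope continuity at E: θ_0 = M_E·6/EI, so M_E = 1210/6 = 201.6 kN·m (hogging).
Span DE, ΣM about D with M_E applied at E: R_E^{DE}·6 = 0 + 201.6, so R_E^{DE} = 33.61 kN and R_D = 0 − 33.61 = -33.61 kN.
Span EF, ΣM about F: R_E^{EF}·12 = 1174 + 201.6, so R_E^{EF} = 114.6 kN and R_F = 192 − 114.6 = 77.4 kN.
R_E = 33.61 + 114.6 = 148.2 kN.

R_E = 148.2 kN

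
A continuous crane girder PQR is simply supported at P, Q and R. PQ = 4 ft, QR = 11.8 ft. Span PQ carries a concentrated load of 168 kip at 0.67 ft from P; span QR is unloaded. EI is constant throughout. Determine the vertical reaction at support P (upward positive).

R_P = 136.4 kip

Take M_Q as the redundant. Released structure: two simple spans PQ and QR with a hinge at Q.
Rotations at Q on the released spans (each span's end-slope, ×1/EI):
  span PQ: point load 168 at a = 0.67: Pab(L + a)/(6LEI) = 72.93/EI
  relative rotation θ_0 = (72.93 + 0)/EI = 72.93/EI
A unit hogging moment at Q produces rotation L₁/(3EI) + L₂/(3EI) = 5.267/EI.
Compatibility: M_Q·(L₁+L₂)/(3EI) = θ_0, giving M_Q = 13.85 kip·ft (hogging).
Span PQ, ΣM about P with M_Q applied at Q: R_Q^{PQ}·4 = 112.6 + 13.85, so R_Q^{PQ} = 31.6 kip and R_P = 168 − 31.6 = 136.4 kip.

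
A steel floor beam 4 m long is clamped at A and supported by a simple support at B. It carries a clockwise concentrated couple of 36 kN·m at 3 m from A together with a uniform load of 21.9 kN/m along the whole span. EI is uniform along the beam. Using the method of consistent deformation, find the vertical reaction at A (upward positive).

Take the reaction at B as the redundant and release it; the primary structure is a cantilever fixed at A.
Primary-structure tip deflection at B by superposition:
  clockwise couple 36 at a = 3: M₀a(2L − a)/(2EI) = 270/EI
  UDL 21.9: wL⁴/(8EI) = 700.8/EI
  δ_0 = 970.8/EI
Flexibility coefficient — unit upward force at B: δ_{BB} = L³/(3EI) = 21.33/EI.
The prop prevents deflection at B: R_B = δ_0/δ_{BB} = 970.8/21.33 = 45.51 kN.
Vertical equilibrium: R_A = ΣP − R_B = 87.6 − 45.51 = 42.09 kN.

R_A = 42.09 kN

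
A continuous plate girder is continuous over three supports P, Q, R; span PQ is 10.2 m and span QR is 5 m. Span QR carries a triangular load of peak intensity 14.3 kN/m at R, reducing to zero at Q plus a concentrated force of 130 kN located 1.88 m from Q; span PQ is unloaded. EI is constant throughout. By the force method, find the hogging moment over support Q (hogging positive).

M_Q = 47.59 kN·m

Insert a hinge at Q; M_Q is the redundant, and each span becomes simply supported.
End slopes at the hinge Q, treating each span as simply supported:
  span QR: triangular load, peak 14.3: 7w₀L³/(360EI) = 34.76/EI
  span QR: point load 130 at a = 1.88: Pab(L + b)/(6LEI) = 206.4/EI
  relative rotation θ_0 = (0 + 241.1)/EI = 241.1/EI
A unit hogging moment at Q produces rotation L₁/(3EI) + L₂/(3EI) = 5.067/EI.
Slope continuity at Q: θ_0 = M_Q·5.067/EI, so M_Q = 241.1/5.067 = 47.59 kN·m (hogging).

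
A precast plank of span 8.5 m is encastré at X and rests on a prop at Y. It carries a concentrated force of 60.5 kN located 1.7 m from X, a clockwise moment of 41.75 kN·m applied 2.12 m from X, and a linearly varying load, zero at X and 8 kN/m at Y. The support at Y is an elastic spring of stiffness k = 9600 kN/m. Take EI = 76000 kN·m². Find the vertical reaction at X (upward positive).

Take the reaction at Y as the redundant and release it; the primary structure is a cantilever fixed at X.
Free-end deflection of the primary structure under the applied loading (downward +):
  point load 60.5 at a = 1.7: Pa²(3L − a)/(6EI) = 693.6/EI
  clockwise couple 41.75 at a = 2.12: M₀a(2L − a)/(2EI) = 658.5/EI
  triangular load, peak 8 at the free end: 11w₀L⁴/(120EI) = 3828/EI
  δ_0 = 5180/EI
Tip deflection under a unit load at Y: L³/(3EI) = 204.7/EI.
With EI = 76000 kN·m²: δ_0 = 0.068159 m and δ_{YY} = 0.002694 m/kN.
Compatibility — the spring shortens by R_Y/k under the reaction it provides: δ_0 − R_Y·δ_{YY} = R_Y/k. With 1/k = 0.000104 m/kN, R_Y = δ_0 / (δ_{YY} + 1/k) = 0.068159 / (0.002694 + 0.000104) = 24.36 kN.
Vertical equilibrium: R_X = ΣP − R_Y = 94.5 − 24.36 = 70.14 kN.

R_X = 70.14 kN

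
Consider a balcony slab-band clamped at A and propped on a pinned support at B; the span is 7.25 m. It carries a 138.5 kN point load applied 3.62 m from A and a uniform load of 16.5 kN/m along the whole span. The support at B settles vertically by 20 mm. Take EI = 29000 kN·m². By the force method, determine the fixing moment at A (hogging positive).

M_A = 329.9 kN·m

Choose R_B as the redundant. The primary structure is the cantilever fixed at A.
Downward deflection at the released point B due to the loads:
  point load 138.5 at a = 3.62: Pa²(3L − a)/(6EI) = 5484/EI
  UDL 16.5: wL⁴/(8EI) = 5698/EI
  δ_0 = 11183/EI
Flexibility coefficient — unit upward force at B: δ_{BB} = L³/(3EI) = 127/EI.
With EI = 29000 kN·m²: δ_0 = 0.3856 m and δ_{BB} = 0.00438 m/kN.
Compatibility — the beam at B must follow the support down by 0.02 m: δ_0 − R_B·δ_{BB} = 0.02, so R_B = (0.3856 − 0.02)/0.00438 = 83.47 kN.
Moment equilibrium about A: M_A = Σ(load moments about A) − R_B·L = 935 − 83.47×7.25 = 329.9 kN·m.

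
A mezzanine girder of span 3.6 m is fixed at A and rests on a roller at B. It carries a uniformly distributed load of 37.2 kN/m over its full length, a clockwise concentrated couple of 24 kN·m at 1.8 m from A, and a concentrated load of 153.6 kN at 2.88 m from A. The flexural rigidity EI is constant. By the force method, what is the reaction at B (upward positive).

R_B = 165.9 kN

Release the roller at B. Primary structure: cantilever fixed at A.
Downward deflection at the released point B due to the loads:
  UDL 37.2: wL⁴/(8EI) = 781/EI
  clockwise couple 24 at a = 1.8: M₀a(2L − a)/(2EI) = 116.6/EI
  point load 153.6 at a = 2.88: Pa²(3L − a)/(6EI) = 1682/EI
  δ_0 = 2579/EI
Flexibility coefficient — unit upward force at B: δ_{BB} = L³/(3EI) = 15.55/EI.
Compatibility at B: δ_0 − R_B·δ_{BB} = 0, so R_B = 2579/15.55 = 165.9 kN.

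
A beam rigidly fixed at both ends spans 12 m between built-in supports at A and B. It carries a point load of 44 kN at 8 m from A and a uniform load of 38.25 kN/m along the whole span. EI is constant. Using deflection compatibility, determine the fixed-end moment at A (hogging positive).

M_A = 498.1 kN·m

Release both end moments; the primary structure is a simply-supported span AB with redundants M_A and M_B.
On the primary (simply-supported) span, the end slopes from the loading are:
  at A: point load 44 at a = 8: Pab(L + b)/(6LEI) = 312.9/EI
  at B: point load 44 at a = 8: Pab(L + a)/(6LEI) = 391.1/EI
  at A: UDL 38.25: wL³/(24EI) = 2754/EI
  at B: UDL 38.25: wL³/(24EI) = 2754/EI
  θ_A0 = 3067/EI,  θ_B0 = 3145/EI
Flexibility coefficients: a unit moment at one end gives L/(3EI) there and L/(6EI) at the far end, so f₁₁ = f₂₂ = 4/EI and f₁₂ = f₂₁ = 2/EI.
Compatibility — zero rotation at each built-in end:
  4 M_A + 2 M_B = 3067
  2 M_A + 4 M_B = 3145
Solving the pair gives M_A = 498.1 kN·m and M_B = 537.2 kN·m (hogging).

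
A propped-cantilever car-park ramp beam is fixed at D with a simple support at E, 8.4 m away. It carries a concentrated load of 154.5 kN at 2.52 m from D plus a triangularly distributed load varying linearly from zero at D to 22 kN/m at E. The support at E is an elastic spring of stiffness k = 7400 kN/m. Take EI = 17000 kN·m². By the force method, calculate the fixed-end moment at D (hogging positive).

M_D = 328.9 kN·m

Take the reaction at E as the redundant and release it; the primary structure is a cantilever fixed at D.
Downward deflection at the released point E due to the loads:
  point load 154.5 at a = 2.52: Pa²(3L − a)/(6EI) = 3709/EI
  triangular load, peak 22 at the free end: 11w₀L⁴/(120EI) = 10040/EI
  δ_0 = 13749/EI
Tip deflection under a unit load at E: L³/(3EI) = 197.6/EI.
With EI = 17000 kN·m²: δ_0 = 0.80877 m and δ_{EE} = 0.011622 m/kN.
Compatibility — the spring shortens by R_E/k under the reaction it provides: δ_0 − R_E·δ_{EE} = R_E/k. With 1/k = 0.000135 m/kN, R_E = δ_0 / (δ_{EE} + 1/k) = 0.80877 / (0.011622 + 0.000135) = 68.79 kN.
Moment equilibrium about D: M_D = Σ(load moments about D) − R_E·L = 906.8 − 68.79×8.4 = 328.9 kN·m.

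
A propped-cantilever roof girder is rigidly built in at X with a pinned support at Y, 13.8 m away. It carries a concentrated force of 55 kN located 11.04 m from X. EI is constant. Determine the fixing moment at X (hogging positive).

M_X = 72.86 kN·m

Release the roller at Y. Primary structure: cantilever fixed at X.
Free-end deflection of the primary structure under the applied loading (downward +):
  point load 55 at a = 11.04: Pa²(3L − a)/(6EI) = 33920/EI
Tip deflection under a unit load at Y: L³/(3EI) = 876/EI.
The prop prevents deflection at Y: R_Y = δ_0/δ_{YY} = 33920/876 = 38.72 kN.
Moment equilibrium about X: M_X = Σ(load moments about X) − R_Y·L = 607.2 − 38.72×13.8 = 72.86 kN·m.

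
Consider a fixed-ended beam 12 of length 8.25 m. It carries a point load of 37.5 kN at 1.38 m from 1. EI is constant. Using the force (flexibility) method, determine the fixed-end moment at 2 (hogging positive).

Release both end moments; the primary structure is a simply-supported span 12 with redundants M_1 and M_2.
End rotations of the released simple span under the applied load (×1/EI):
  at 1: point load 37.5 at a = 1.38: Pab(L + b)/(6LEI) = 108.6/EI
  at 2: point load 37.5 at a = 1.38: Pab(L + a)/(6LEI) = 69.17/EI
  θ_10 = 108.6/EI,  θ_20 = 69.17/EI
Flexibility coefficients: a unit moment at one end gives L/(3EI) there and L/(6EI) at the far end, so f₁₁ = f₂₂ = 2.75/EI and f₁₂ = f₂₁ = 1.375/EI.
Compatibility — zero rotation at each built-in end:
  2.75 M_1 + 1.375 M_2 = 108.6
  1.375 M_1 + 2.75 M_2 = 69.17
Solving the pair gives M_1 = 35.89 kN·m and M_2 = 7.208 kN·m (hogging).

M_2 = 7.208 kN·m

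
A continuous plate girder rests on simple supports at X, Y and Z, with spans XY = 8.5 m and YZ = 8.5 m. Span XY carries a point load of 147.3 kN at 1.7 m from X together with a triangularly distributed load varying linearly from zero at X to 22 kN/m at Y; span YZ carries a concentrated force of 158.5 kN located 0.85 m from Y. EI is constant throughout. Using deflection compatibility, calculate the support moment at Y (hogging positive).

Release continuity at Y by inserting a hinge; the redundant is the internal moment M_Y. The primary structure is two simply-supported spans XY and YZ.
End slopes at the hinge Y, treating each span as simply supported:
  span XY: point load 147.3 at a = 1.7: Pab(L + a)/(6LEI) = 340.6/EI
  span XY: triangular load, peak 22: w₀L³/(45EI) = 300.2/EI
  span YZ: point load 158.5 at a = 0.85: Pab(L + b)/(6LEI) = 326.4/EI
  relative rotation θ_0 = (640.8 + 326.4)/EI = 967.2/EI
A unit hogging moment at Y produces rotation L₁/(3EI) + L₂/(3EI) = 5.667/EI.
Compatibility: M_Y·(L₁+L₂)/(3EI) = θ_0, giving M_Y = 170.7 kN·m (hogging).

M_Y = 170.7 kN·m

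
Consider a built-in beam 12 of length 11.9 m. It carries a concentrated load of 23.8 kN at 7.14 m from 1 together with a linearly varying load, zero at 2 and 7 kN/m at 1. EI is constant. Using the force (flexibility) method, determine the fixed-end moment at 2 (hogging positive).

Take the two fixed-end moments M_1, M_2 as redundants; the released structure is the simple span 12.
Simple-span end rotations at 1 and 2 under the given loads:
  at 1: point load 23.8 at a = 7.14: Pab(L + b)/(6LEI) = 188.7/EI
  at 2: point load 23.8 at a = 7.14: Pab(L + a)/(6LEI) = 215.7/EI
  at 1: triangular load, peak 7: w₀L³/(45EI) = 262.1/EI
  at 2: triangular load, peak 7: 7w₀L³/(360EI) = 229.4/EI
  θ_10 = 450.9/EI,  θ_20 = 445.1/EI
Flexibility coefficients: a unit moment at one end gives L/(3EI) there and L/(6EI) at the far end, so f₁₁ = f₂₂ = 3.967/EI and f₁₂ = f₂₁ = 1.983/EI.
Compatibility — zero rotation at each built-in end:
  3.967 M_1 + 1.983 M_2 = 450.9
  1.983 M_1 + 3.967 M_2 = 445.1
Solving the pair gives M_1 = 76.75 kN·m and M_2 = 73.83 kN·m (hogging).

M_2 = 73.83 kN·m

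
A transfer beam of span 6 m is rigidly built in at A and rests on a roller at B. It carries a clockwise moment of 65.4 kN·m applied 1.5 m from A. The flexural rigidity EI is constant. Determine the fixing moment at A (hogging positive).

Choose R_B as the redundant. The primary structure is the cantilever fixed at A.
Free-end deflection of the primary structure under the applied loading (downward +):
  clockwise couple 65.4 at a = 1.5: M₀a(2L − a)/(2EI) = 515/EI
Flexibility coefficient — unit upward force at B: δ_{BB} = L³/(3EI) = 72/EI.
The prop prevents deflection at B: R_B = δ_0/δ_{BB} = 515/72 = 7.153 kN.
Moment equilibrium about A: M_A = Σ(load moments about A) − R_B·L = 65.4 − 7.153×6 = 22.48 kN·m.

M_A = 22.48 kN·m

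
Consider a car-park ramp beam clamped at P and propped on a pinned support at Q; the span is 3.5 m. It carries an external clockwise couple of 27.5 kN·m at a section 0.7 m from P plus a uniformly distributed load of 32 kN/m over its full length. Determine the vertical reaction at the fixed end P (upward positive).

Release the roller at Q. Primary structure: cantilever fixed at P.
Primary-structure tip deflection at Q by superposition:
  clockwise couple 27.5 at a = 0.7: M₀a(2L − a)/(2EI) = 60.64/EI
  UDL 32: wL⁴/(8EI) = 600.2/EI
  δ_0 = 660.9/EI
Tip deflection under a unit load at Q: L³/(3EI) = 14.29/EI.
The prop prevents deflection at Q: R_Q = δ_0/δ_{QQ} = 660.9/14.29 = 46.24 kN.
Vertical equilibrium: R_P = ΣP − R_Q = 112 − 46.24 = 65.76 kN.

R_P = 65.76 kN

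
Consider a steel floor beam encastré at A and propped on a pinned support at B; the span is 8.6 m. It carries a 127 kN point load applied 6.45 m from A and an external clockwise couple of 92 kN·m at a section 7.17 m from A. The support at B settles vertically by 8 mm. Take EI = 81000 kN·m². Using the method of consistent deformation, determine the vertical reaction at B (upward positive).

R_B = 92.91 kN

Take the reaction at B as the redundant and release it; the primary structure is a cantilever fixed at A.
Primary-structure tip deflection at B by superposition:
  point load 127 at a = 6.45: Pa²(3L − a)/(6EI) = 17039/EI
  clockwise couple 92 at a = 7.17: M₀a(2L − a)/(2EI) = 3308/EI
  δ_0 = 20347/EI
Tip deflection under a unit load at B: L³/(3EI) = 212/EI.
With EI = 81000 kN·m²: δ_0 = 0.2512 m and δ_{BB} = 0.002618 m/kN.
Compatibility — the beam at B must follow the support down by 0.008 m: δ_0 − R_B·δ_{BB} = 0.008, so R_B = (0.2512 − 0.008)/0.002618 = 92.91 kN.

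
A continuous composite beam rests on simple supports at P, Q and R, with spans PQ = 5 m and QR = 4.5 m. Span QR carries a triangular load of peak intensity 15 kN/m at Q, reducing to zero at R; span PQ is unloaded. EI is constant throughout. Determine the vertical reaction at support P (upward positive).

R_P = -1.918 kN

Insert a hinge at Q; M_Q is the redundant, and each span becomes simply supported.
Rotations at Q on the released spans (each span's end-slope, ×1/EI):
  span QR: triangular load, peak 15: w₀L³/(45EI) = 30.38/EI
  relative rotation θ_0 = (0 + 30.38)/EI = 30.38/EI
A unit hogging moment at Q produces rotation L₁/(3EI) + L₂/(3EI) = 3.167/EI.
Slope continuity at Q: θ_0 = M_Q·3.167/EI, so M_Q = 30.38/3.167 = 9.592 kN·m (hogging).
Span PQ, ΣM about P with M_Q applied at Q: R_Q^{PQ}·5 = 0 + 9.592, so R_Q^{PQ} = 1.918 kN and R_P = 0 − 1.918 = -1.918 kN.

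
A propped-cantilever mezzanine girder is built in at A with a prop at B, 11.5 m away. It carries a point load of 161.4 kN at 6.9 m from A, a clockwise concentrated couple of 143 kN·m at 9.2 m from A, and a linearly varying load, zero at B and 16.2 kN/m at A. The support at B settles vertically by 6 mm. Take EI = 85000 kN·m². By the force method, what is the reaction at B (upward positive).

Release the roller at B. Primary structure: cantilever fixed at A.
Free-end deflection of the primary structure under the applied loading (downward +):
  point load 161.4 at a = 6.9: Pa²(3L − a)/(6EI) = 35348/EI
  clockwise couple 143 at a = 9.2: M₀a(2L − a)/(2EI) = 9078/EI
  triangular load, peak 16.2 at the fixed end: w₀L⁴/(30EI) = 9445/EI
  δ_0 = 53870/EI
Tip deflection under a unit load at B: L³/(3EI) = 507/EI.
With EI = 85000 kN·m²: δ_0 = 0.63376 m and δ_{BB} = 0.005964 m/kN.
Compatibility — the beam at B must follow the support down by 0.006 m: δ_0 − R_B·δ_{BB} = 0.006, so R_B = (0.63376 − 0.006)/0.005964 = 105.3 kN.

R_B = 105.3 kN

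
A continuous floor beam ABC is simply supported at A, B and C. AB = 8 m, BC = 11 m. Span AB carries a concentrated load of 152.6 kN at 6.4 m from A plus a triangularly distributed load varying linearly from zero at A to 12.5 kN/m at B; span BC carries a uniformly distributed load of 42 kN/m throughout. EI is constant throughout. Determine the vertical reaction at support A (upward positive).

R_A = -10.84 kN

Take M_B as the redundant. Released structure: two simple spans AB and BC with a hinge at B.
Rotations at B on the released spans (each span's end-slope, ×1/EI):
  span AB: point load 152.6 at a = 6.4: Pab(L + a)/(6LEI) = 468.8/EI
  span AB: triangular load, peak 12.5: w₀L³/(45EI) = 142.2/EI
  span BC: UDL 42: wL³/(24EI) = 2329/EI
  relative rotation θ_0 = (611 + 2329)/EI = 2940/EI
A unit hogging moment at B produces rotation L₁/(3EI) + L₂/(3EI) = 6.333/EI.
Slope continuity at B: θ_0 = M_B·6.333/EI, so M_B = 2940/6.333 = 464.3 kN·m (hogging).
Span AB, ΣM about A with M_B applied at B: R_B^{AB}·8 = 1243 + 464.3, so R_B^{AB} = 213.4 kN and R_A = 202.6 − 213.4 = -10.84 kN.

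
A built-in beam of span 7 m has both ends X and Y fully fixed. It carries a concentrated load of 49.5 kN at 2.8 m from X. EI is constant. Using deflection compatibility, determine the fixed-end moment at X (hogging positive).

M_X = 49.9 kN·m

Release both end moments; the primary structure is a simply-supported span XY with redundants M_X and M_Y.
On the primary (simply-supported) span, the end slopes from the loading are:
  at X: point load 49.5 at a = 2.8: Pab(L + b)/(6LEI) = 155.2/EI
  at Y: point load 49.5 at a = 2.8: Pab(L + a)/(6LEI) = 135.8/EI
  θ_X0 = 155.2/EI,  θ_Y0 = 135.8/EI
Flexibility coefficients: a unit moment at one end gives L/(3EI) there and L/(6EI) at the far end, so f₁₁ = f₂₂ = 2.333/EI and f₁₂ = f₂₁ = 1.167/EI.
Compatibility — zero rotation at each built-in end:
  2.333 M_X + 1.167 M_Y = 155.2
  1.167 M_X + 2.333 M_Y = 135.8
Solving the pair gives M_X = 49.9 kN·m and M_Y = 33.26 kN·m (hogging).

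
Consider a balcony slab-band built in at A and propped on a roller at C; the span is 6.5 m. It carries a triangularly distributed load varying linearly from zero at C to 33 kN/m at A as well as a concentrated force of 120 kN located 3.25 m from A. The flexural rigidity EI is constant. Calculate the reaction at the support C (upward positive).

R_C = 58.95 kN

Remove the prop at C; the released (primary) structure is a cantilever built in at A.
Deflection at C on the released cantilever, summing each load's contribution:
  triangular load, peak 33 at the fixed end: w₀L⁴/(30EI) = 1964/EI
  point load 120 at a = 3.25: Pa²(3L − a)/(6EI) = 3433/EI
  δ_0 = 5396/EI
Tip deflection under a unit load at C: L³/(3EI) = 91.54/EI.
Compatibility at C: δ_0 − R_C·δ_{CC} = 0, so R_C = 5396/91.54 = 58.95 kN.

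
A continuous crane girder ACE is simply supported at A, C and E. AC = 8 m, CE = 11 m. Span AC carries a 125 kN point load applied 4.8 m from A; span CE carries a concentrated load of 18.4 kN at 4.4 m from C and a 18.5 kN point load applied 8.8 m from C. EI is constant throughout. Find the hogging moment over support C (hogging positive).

M_C = 114.7 kN·m

Release continuity at C by inserting a hinge; the redundant is the internal moment M_C. The primary structure is two simply-supported spans AC and CE.
End slopes at the hinge C, treating each span as simply supported:
  span AC: point load 125 at a = 4.8: Pab(L + a)/(6LEI) = 512/EI
  span CE: point load 18.4 at a = 4.4: Pab(L + b)/(6LEI) = 142.5/EI
  span CE: point load 18.5 at a = 8.8: Pab(L + b)/(6LEI) = 71.63/EI
  relative rotation θ_0 = (512 + 214.1)/EI = 726.1/EI
A unit hogging moment at C produces rotation L₁/(3EI) + L₂/(3EI) = 6.333/EI.
Compatibility: M_C·(L₁+L₂)/(3EI) = θ_0, giving M_C = 114.7 kN·m (hogging).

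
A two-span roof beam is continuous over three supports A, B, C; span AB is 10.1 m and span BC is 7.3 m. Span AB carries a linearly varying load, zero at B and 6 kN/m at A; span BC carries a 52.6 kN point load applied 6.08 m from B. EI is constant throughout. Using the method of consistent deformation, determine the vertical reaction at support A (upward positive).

R_A = 16.85 kN

Insert a hinge at B; M_B is the redundant, and each span becomes simply supported.
End slopes at the hinge B, treating each span as simply supported:
  span AB: triangular load, peak 6: 7w₀L³/(360EI) = 120.2/EI
  span BC: point load 52.6 at a = 6.08: Pab(L + b)/(6LEI) = 75.9/EI
  relative rotation θ_0 = (120.2 + 75.9)/EI = 196.1/EI
A unit hogging moment at B produces rotation L₁/(3EI) + L₂/(3EI) = 5.8/EI.
Compatibility: M_B·(L₁+L₂)/(3EI) = θ_0, giving M_B = 33.81 kN·m (hogging).
Span AB, ΣM about A with M_B applied at B: R_B^{AB}·10.1 = 102 + 33.81, so R_B^{AB} = 13.45 kN and R_A = 30.3 − 13.45 = 16.85 kN.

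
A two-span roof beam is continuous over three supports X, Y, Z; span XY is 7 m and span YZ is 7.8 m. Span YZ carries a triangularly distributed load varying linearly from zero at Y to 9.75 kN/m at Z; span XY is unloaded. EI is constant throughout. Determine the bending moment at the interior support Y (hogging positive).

Insert a hinge at Y; M_Y is the redundant, and each span becomes simply supported.
End slopes at the hinge Y, treating each span as simply supported:
  span YZ: triangular load, peak 9.75: 7w₀L³/(360EI) = 89.97/EI
  relative rotation θ_0 = (0 + 89.97)/EI = 89.97/EI
A unit hogging moment at Y produces rotation L₁/(3EI) + L₂/(3EI) = 4.933/EI.
Slope continuity at Y: θ_0 = M_Y·4.933/EI, so M_Y = 89.97/4.933 = 18.24 kN·m (hogging).

M_Y = 18.24 kN·m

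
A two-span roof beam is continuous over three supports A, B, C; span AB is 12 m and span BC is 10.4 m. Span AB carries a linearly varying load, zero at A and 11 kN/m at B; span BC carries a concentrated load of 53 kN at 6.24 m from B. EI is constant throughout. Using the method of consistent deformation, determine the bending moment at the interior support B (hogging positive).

M_B = 99.57 kN·m

Insert a hinge at B; M_B is the redundant, and each span becomes simply supported.
Rotations at B on the released spans (each span's end-slope, ×1/EI):
  span AB: triangular load, peak 11: w₀L³/(45EI) = 422.4/EI
  span BC: point load 53 at a = 6.24: Pab(L + b)/(6LEI) = 321/EI
  relative rotation θ_0 = (422.4 + 321)/EI = 743.4/EI
A unit hogging moment at B produces rotation L₁/(3EI) + L₂/(3EI) = 7.467/EI.
Compatibility: M_B·(L₁+L₂)/(3EI) = θ_0, giving M_B = 99.57 kN·m (hogging).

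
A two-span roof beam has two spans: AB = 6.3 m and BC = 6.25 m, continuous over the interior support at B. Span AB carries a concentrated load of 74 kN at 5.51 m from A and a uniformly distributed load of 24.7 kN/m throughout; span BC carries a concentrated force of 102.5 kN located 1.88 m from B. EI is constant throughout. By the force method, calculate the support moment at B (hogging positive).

M_B = 142.6 kN·m

Take M_B as the redundant. Released structure: two simple spans AB and BC with a hinge at B.
Rotations at B on the released spans (each span's end-slope, ×1/EI):
  span AB: point load 74 at a = 5.51: Pab(L + a)/(6LEI) = 100.6/EI
  span AB: UDL 24.7: wL³/(24EI) = 257.3/EI
  span BC: point load 102.5 at a = 1.88: Pab(L + b)/(6LEI) = 238.5/EI
  relative rotation θ_0 = (358 + 238.5)/EI = 596.5/EI
A unit hogging moment at B produces rotation L₁/(3EI) + L₂/(3EI) = 4.183/EI.
Slope continuity at B: θ_0 = M_B·4.183/EI, so M_B = 596.5/4.183 = 142.6 kN·m (hogging).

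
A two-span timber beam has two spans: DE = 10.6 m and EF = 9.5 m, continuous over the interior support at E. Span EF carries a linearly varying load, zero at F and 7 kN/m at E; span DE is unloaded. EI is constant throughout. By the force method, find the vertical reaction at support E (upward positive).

R_E = 26.14 kN

Release continuity at E by inserting a hinge; the redundant is the internal moment M_E. The primary structure is two simply-supported spans DE and EF.
Rotations at E on the released spans (each span's end-slope, ×1/EI):
  span EF: triangular load, peak 7: w₀L³/(45EI) = 133.4/EI
  relative rotation θ_0 = (0 + 133.4)/EI = 133.4/EI
A unit hogging moment at E produces rotation L₁/(3EI) + L₂/(3EI) = 6.7/EI.
Slope continuity at E: θ_0 = M_E·6.7/EI, so M_E = 133.4/6.7 = 19.91 kN·m (hogging).
Span DE, ΣM about D with M_E applied at E: R_E^{DE}·10.6 = 0 + 19.91, so R_E^{DE} = 1.878 kN and R_D = 0 − 1.878 = -1.878 kN.
Span EF, ΣM about F: R_E^{EF}·9.5 = 210.6 + 19.91, so R_E^{EF} = 24.26 kN and R_F = 33.25 − 24.26 = 8.988 kN.
R_E = 1.878 + 24.26 = 26.14 kN.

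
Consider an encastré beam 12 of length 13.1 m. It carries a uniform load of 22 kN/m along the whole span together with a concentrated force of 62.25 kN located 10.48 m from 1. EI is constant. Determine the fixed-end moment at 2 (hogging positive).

M_2 = 419 kN·m

Take the two fixed-end moments M_1, M_2 as redundants; the released structure is the simple span 12.
On the primary (simply-supported) span, the end slopes from the loading are:
  at 1: UDL 22: wL³/(24EI) = 2061/EI
  at 2: UDL 22: wL³/(24EI) = 2061/EI
  at 1: point load 62.25 at a = 10.48: Pab(L + b)/(6LEI) = 341.8/EI
  at 2: point load 62.25 at a = 10.48: Pab(L + a)/(6LEI) = 512.8/EI
  θ_10 = 2403/EI,  θ_20 = 2574/EI
Flexibility coefficients: a unit moment at one end gives L/(3EI) there and L/(6EI) at the far end, so f₁₁ = f₂₂ = 4.367/EI and f₁₂ = f₂₁ = 2.183/EI.
Compatibility — zero rotation at each built-in end:
  4.367 M_1 + 2.183 M_2 = 2403
  2.183 M_1 + 4.367 M_2 = 2574
Solving the pair gives M_1 = 340.7 kN·m and M_2 = 419 kN·m (hogging).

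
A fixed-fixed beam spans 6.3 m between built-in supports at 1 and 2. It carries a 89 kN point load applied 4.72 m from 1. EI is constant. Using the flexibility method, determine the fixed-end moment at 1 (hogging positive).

M_1 = 26.42 kN·m

Release both end moments; the primary structure is a simply-supported span 12 with redundants M_1 and M_2.
Simple-span end rotations at 1 and 2 under the given loads:
  at 1: point load 89 at a = 4.72: Pab(L + b)/(6LEI) = 138.4/EI
  at 2: point load 89 at a = 4.72: Pab(L + a)/(6LEI) = 193.5/EI
  θ_10 = 138.4/EI,  θ_20 = 193.5/EI
Flexibility coefficients: a unit moment at one end gives L/(3EI) there and L/(6EI) at the far end, so f₁₁ = f₂₂ = 2.1/EI and f₁₂ = f₂₁ = 1.05/EI.
Compatibility — zero rotation at each built-in end:
  2.1 M_1 + 1.05 M_2 = 138.4
  1.05 M_1 + 2.1 M_2 = 193.5
Solving the pair gives M_1 = 26.42 kN·m and M_2 = 78.93 kN·m (hogging).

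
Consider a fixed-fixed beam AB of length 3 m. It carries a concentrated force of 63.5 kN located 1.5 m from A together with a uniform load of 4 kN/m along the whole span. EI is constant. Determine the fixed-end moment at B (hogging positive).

M_B = 26.81 kN·m

Release both end moments; the primary structure is a simply-supported span AB with redundants M_A and M_B.
End rotations of the released simple span under the applied load (×1/EI):
  at A: point load 63.5 at a = 1.5: Pab(L + b)/(6LEI) = 35.72/EI
  at B: point load 63.5 at a = 1.5: Pab(L + a)/(6LEI) = 35.72/EI
  at A: UDL 4: wL³/(24EI) = 4.5/EI
  at B: UDL 4: wL³/(24EI) = 4.5/EI
  θ_A0 = 40.22/EI,  θ_B0 = 40.22/EI
Flexibility coefficients: a unit moment at one end gives L/(3EI) there and L/(6EI) at the far end, so f₁₁ = f₂₂ = 1/EI and f₁₂ = f₂₁ = 0.5/EI.
Compatibility — zero rotation at each built-in end:
  1 M_A + 0.5 M_B = 40.22
  0.5 M_A + 1 M_B = 40.22
Solving the pair gives M_A = 26.81 kN·m and M_B = 26.81 kN·m (hogging).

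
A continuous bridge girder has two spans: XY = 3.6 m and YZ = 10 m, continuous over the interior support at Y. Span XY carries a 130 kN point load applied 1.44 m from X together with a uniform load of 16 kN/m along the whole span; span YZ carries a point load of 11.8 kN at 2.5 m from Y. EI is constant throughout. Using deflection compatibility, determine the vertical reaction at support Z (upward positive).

R_Z = -1.241 kN

Take M_Y as the redundant. Released structure: two simple spans XY and YZ with a hinge at Y.
Discontinuity in slope at Y on the released structure — sum the simple-span end rotations:
  span XY: point load 130 at a = 1.44: Pab(L + a)/(6LEI) = 94.35/EI
  span XY: UDL 16: wL³/(24EI) = 31.1/EI
  span YZ: point load 11.8 at a = 2.5: Pab(L + b)/(6LEI) = 64.53/EI
  relative rotation θ_0 = (125.5 + 64.53)/EI = 190/EI
A unit hogging moment at Y produces rotation L₁/(3EI) + L₂/(3EI) = 4.533/EI.
Compatibility: M_Y·(L₁+L₂)/(3EI) = θ_0, giving M_Y = 41.91 kN·m (hogging).
Span YZ, ΣM about Z: R_Y^{YZ}·10 = 88.5 + 41.91, so R_Y^{YZ} = 13.04 kN and R_Z = 11.8 − 13.04 = -1.241 kN.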